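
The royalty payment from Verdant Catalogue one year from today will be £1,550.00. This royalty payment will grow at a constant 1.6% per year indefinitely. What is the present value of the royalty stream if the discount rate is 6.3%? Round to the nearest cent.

Growing perpetuity: P = D₁ / (r − g) = £1,550.0000 / (0.063 − 0.016) = £32,978.72

£32978.72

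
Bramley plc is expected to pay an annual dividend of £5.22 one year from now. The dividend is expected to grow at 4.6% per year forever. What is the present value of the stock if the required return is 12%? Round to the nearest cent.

Growing perpetuity: P = D₁ / (r − g) = £5.2200 / (0.12 − 0.046) = £70.54

£70.54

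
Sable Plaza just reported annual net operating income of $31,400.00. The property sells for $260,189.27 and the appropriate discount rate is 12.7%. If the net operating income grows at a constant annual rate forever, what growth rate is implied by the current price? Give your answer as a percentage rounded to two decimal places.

P = D₀(1+g)/(r−g) ⇒ P(r−g) = D₀(1+g) ⇒ g(P+D₀) = P·r − D₀
g = (P·r − D₀)/(P + D₀) = ($260,189.27×0.127 − $31,400.00) / ($260,189.27 + $31,400.00) = 0.005638

0.56%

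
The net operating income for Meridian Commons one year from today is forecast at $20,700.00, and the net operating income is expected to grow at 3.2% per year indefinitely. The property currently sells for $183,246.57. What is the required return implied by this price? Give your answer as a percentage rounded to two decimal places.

P = D₁/(r − g) ⇒ r = D₁/P + g = $20,700.0000/$183,246.57 + 0.032 = 0.112963 + 0.032 = 0.144963

14.50%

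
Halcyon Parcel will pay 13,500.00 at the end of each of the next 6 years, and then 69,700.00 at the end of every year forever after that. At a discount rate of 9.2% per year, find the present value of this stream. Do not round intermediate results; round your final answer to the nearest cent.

PV of 6-year annuity: 13,500.00 × [1 − (1+0.092)^−6] / 0.092 = 60200.48143
Perpetuity value at year 6: 69,700.00 / 0.092 = 757608.69565
PV of perpetuity: 757608.69565 / (1+0.092)^6 = 446795.83967
Total PV = 60200.48143 + 446795.83967 = 506996.32110

506996.32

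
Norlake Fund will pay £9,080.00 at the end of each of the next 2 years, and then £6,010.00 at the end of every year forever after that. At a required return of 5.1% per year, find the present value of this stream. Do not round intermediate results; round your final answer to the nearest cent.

PV of 2-year annuity: £9,080.00 × [1 − (1+0.051)^−2] / 0.051 = 16859.55381
Perpetuity value at year 2: £6,010.00 / 0.051 = 117843.13725
PV of perpetuity: 117843.13725 / (1+0.051)^2 = 106683.89514
Total PV = 16859.55381 + 106683.89514 = 123543.44895

£123543.45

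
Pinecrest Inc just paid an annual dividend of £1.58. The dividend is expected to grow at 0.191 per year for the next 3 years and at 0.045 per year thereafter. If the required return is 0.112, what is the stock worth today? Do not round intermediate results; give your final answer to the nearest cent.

£35.72

D_1 = 1.88178
D_2 = 2.24120
D_3 = 2.66927
Terminal value at year 3: TV = D_3×(1+g_2)/(r−g_2) = 2.78939/0.067 = 41.63263
P_0 = D_1/(1+r)^1 + D_2/(1+r)^2 + D_3/(1+r)^3 + TV/(1+r)^3
    = 1.69225 + 1.81247 + 1.94123 + 30.27746 = 35.72342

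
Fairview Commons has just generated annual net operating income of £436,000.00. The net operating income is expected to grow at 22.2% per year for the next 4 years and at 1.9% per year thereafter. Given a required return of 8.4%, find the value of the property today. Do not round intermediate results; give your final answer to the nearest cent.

D_1 = 532792.00000
D_2 = 651071.82400
D_3 = 795609.76893
D_4 = 972235.13763
Terminal value at year 4: TV = D_4×(1+g_2)/(r−g_2) = 990707.60524/0.065 = 15241655.46531
P_0 = D_1/(1+r)^1 + D_2/(1+r)^2 + D_3/(1+r)^3 + D_4/(1+r)^4 + TV/(1+r)^4
    = 491505.53506 + 554077.27291 + 624614.78552 + 704132.16596 + 11038625.80175 = 13412955.56119

£13412955.56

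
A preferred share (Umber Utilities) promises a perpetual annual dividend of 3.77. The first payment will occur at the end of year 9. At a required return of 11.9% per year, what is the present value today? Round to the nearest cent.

12.89

Value at end of year 8: C / r = 3.77 / 0.119 = 31.6807
Discount to today: PV = 31.6807 / (1 + 0.119)^8 = 31.6807 / 2.458333 = 12.89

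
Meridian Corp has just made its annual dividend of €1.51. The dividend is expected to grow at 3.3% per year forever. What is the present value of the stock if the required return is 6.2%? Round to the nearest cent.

€53.79

D₁ = D₀ × (1 + g) = €1.51 × 1.033 = €1.5598
Growing perpetuity: P = D₁ / (r − g) = €1.5598 / (0.062 − 0.033) = €53.79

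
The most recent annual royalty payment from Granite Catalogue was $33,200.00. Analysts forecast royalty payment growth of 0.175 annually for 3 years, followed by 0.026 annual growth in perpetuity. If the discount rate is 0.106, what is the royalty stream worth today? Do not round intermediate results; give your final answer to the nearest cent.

D_1 = 39010.00000
D_2 = 45836.75000
D_3 = 53858.18125
Terminal value at year 3: TV = D_3×(1+g_2)/(r−g_2) = 55258.49396/0.08 = 690731.17453
P_0 = D_1/(1+r)^1 + D_2/(1+r)^2 + D_3/(1+r)^3 + TV/(1+r)^3
    = 35271.24774 + 37471.71437 + 39809.46147 + 510556.34335 = 623108.76693

$623108.77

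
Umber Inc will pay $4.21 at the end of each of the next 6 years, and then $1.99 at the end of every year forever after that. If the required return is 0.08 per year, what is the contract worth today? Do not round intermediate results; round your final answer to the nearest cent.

PV of 6-year annuity: $4.21 × [1 − (1+0.08)^−6] / 0.08 = 19.46232
Perpetuity value at year 6: $1.99 / 0.08 = 24.87500
PV of perpetuity: 24.87500 / (1+0.08)^6 = 15.67547
Total PV = 19.46232 + 15.67547 = 35.13779

$35.14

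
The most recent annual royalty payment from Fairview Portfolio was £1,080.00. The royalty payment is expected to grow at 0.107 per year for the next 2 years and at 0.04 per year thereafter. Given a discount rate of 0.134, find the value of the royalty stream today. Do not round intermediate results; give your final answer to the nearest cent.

D_1 = 1195.56000
D_2 = 1323.48492
Terminal value at year 2: TV = D_2×(1+g_2)/(r−g_2) = 1376.42432/0.094 = 14642.81188
P_0 = D_1/(1+r)^1 + D_2/(1+r)^2 + TV/(1+r)^2
    = 1054.28571 + 1029.18367 + 11386.71298 = 13470.18237

£13470.18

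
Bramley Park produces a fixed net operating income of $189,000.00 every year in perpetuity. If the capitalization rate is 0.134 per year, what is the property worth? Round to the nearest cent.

Level perpetuity: PV = C / r = $189,000.00 / 0.134 = $1,410,447.76

$1410447.76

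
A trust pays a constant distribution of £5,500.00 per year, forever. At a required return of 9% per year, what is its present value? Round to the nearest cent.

£61111.11

Level perpetuity: PV = C / r = £5,500.00 / 0.09 = £61,111.11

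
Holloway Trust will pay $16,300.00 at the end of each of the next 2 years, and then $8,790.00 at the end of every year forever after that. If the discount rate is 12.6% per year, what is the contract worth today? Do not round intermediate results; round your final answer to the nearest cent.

PV of 2-year annuity: $16,300.00 × [1 − (1+0.126)^−2] / 0.126 = 27332.16813
Perpetuity value at year 2: $8,790.00 / 0.126 = 69761.90476
PV of perpetuity: 69761.90476 / (1+0.126)^2 = 55022.65581
Total PV = 27332.16813 + 55022.65581 = 82354.82394

$82354.82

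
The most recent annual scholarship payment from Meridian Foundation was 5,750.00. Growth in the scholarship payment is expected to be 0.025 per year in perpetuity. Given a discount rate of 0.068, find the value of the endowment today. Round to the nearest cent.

D₁ = D₀ × (1 + g) = 5,750.00 × 1.025 = 5,893.7500
Growing perpetuity: P = D₁ / (r − g) = 5,893.7500 / (0.068 − 0.025) = 137,063.95

137063.95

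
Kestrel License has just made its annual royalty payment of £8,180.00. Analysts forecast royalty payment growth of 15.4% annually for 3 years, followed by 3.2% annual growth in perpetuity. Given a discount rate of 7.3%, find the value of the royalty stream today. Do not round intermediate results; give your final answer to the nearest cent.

D_1 = 9439.72000
D_2 = 10893.43688
D_3 = 12571.02616
Terminal value at year 3: TV = D_3×(1+g_2)/(r−g_2) = 12973.29900/0.041 = 316421.92675
P_0 = D_1/(1+r)^1 + D_2/(1+r)^2 + D_3/(1+r)^3 + TV/(1+r)^3
    = 8797.50233 + 9461.61947 + 10175.87033 + 256134.10200 = 284569.09413

£284569.09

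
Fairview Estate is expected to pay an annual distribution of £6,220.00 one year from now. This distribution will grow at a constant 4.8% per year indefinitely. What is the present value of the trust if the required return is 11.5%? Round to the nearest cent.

Growing perpetuity: P = D₁ / (r − g) = £6,220.0000 / (0.115 − 0.048) = £92,835.82

£92835.82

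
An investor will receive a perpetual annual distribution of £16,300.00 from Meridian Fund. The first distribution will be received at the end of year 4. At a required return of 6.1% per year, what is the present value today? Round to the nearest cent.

£223723.51

Value at end of year 3: C / r = £16,300.00 / 0.061 = £267,213.1148
Discount to today: PV = £267,213.1148 / (1 + 0.061)^3 = £267,213.1148 / 1.194390 = £223,723.51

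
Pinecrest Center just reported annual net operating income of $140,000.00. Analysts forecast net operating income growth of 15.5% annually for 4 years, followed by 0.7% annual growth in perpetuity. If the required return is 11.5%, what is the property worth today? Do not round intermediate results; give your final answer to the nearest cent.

$2115069.74

D_1 = 161700.00000
D_2 = 186763.50000
D_3 = 215711.84250
D_4 = 249147.17809
Terminal value at year 4: TV = D_4×(1+g_2)/(r−g_2) = 250891.20833/0.108 = 2323066.74383
P_0 = D_1/(1+r)^1 + D_2/(1+r)^2 + D_3/(1+r)^3 + D_4/(1+r)^4 + TV/(1+r)^4
    = 145022.42152 + 150225.01961 + 155614.25798 + 161196.83226 + 1503011.20445 = 2115069.73582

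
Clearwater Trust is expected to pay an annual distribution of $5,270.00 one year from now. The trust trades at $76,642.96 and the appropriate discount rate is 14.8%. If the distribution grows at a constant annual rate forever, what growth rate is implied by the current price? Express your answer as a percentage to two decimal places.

7.92%

P = D₁/(r−g) ⇒ g = r − D₁/P = 0.148 − $5,270.00/$76,642.96 = 0.079240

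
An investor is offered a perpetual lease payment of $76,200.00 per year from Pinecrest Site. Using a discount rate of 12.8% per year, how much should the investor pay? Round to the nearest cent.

$595312.50

Level perpetuity: PV = C / r = $76,200.00 / 0.128 = $595,312.50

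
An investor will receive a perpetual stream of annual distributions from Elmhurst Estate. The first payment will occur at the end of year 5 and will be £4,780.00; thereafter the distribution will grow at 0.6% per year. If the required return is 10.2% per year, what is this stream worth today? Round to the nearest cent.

Value at end of year 4: C₁ / (r − g) = £4,780.00 / (0.102 − 0.006) = £49,791.6667
Discount to today: PV = £49,791.6667 / (1 + 0.102)^4 = £49,791.6667 / 1.474777 = £33,762.16

£33762.16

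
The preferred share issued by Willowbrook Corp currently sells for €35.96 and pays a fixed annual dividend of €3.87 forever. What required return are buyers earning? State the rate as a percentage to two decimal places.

P = C/r ⇒ r = C/P = €3.87/€35.96 = 0.107620

10.76%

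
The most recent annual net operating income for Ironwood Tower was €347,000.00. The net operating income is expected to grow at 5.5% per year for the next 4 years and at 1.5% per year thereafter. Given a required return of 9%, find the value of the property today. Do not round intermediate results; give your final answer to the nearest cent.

D_1 = 366085.00000
D_2 = 386219.67500
D_3 = 407461.75713
D_4 = 429872.15377
Terminal value at year 4: TV = D_4×(1+g_2)/(r−g_2) = 436320.23607/0.075 = 5817603.14765
P_0 = D_1/(1+r)^1 + D_2/(1+r)^2 + D_3/(1+r)^3 + D_4/(1+r)^4 + TV/(1+r)^4
    = 335857.79817 + 325073.37345 + 314635.23761 + 304532.27126 + 4121336.73776 = 5401435.41825

€5401435.42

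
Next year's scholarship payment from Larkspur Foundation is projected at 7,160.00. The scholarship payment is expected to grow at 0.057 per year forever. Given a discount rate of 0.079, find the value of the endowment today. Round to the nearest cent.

325454.55

Growing perpetuity: P = D₁ / (r − g) = 7,160.0000 / (0.079 − 0.057) = 325,454.55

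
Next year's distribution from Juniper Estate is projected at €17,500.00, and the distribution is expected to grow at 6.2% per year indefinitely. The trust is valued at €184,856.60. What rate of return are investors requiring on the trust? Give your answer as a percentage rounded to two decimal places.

P = D₁/(r − g) ⇒ r = D₁/P + g = €17,500.0000/€184,856.60 + 0.062 = 0.094668 + 0.062 = 0.156668

15.67%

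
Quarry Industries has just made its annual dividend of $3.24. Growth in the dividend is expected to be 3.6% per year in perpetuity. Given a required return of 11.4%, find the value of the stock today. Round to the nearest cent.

D₁ = D₀ × (1 + g) = $3.24 × 1.036 = $3.3566
Growing perpetuity: P = D₁ / (r − g) = $3.3566 / (0.114 − 0.036) = $43.03

$43.03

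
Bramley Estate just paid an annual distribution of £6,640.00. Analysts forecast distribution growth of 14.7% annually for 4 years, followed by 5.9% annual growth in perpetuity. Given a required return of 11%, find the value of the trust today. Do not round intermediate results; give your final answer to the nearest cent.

£186049.46

D_1 = 7616.08000
D_2 = 8735.64376
D_3 = 10019.78339
D_4 = 11492.69155
Terminal value at year 4: TV = D_4×(1+g_2)/(r−g_2) = 12170.76035/0.051 = 238642.35986
P_0 = D_1/(1+r)^1 + D_2/(1+r)^2 + D_3/(1+r)^3 + D_4/(1+r)^4 + TV/(1+r)^4
    = 6861.33333 + 7090.04444 + 7326.37926 + 7570.59190 + 157201.11418 = 186049.46312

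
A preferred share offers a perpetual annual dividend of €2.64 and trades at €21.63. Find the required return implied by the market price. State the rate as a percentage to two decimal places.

P = C/r ⇒ r = C/P = €2.64/€21.63 = 0.122053

12.21%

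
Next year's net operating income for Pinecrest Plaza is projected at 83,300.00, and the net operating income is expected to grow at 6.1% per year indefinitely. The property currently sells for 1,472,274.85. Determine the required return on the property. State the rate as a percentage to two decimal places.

P = D₁/(r − g) ⇒ r = D₁/P + g = 83,300.0000/1,472,274.85 + 0.061 = 0.056579 + 0.061 = 0.117579

11.76%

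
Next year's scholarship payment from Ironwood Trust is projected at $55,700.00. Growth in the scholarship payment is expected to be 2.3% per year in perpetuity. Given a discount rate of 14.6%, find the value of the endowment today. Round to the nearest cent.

Growing perpetuity: P = D₁ / (r − g) = $55,700.0000 / (0.146 − 0.023) = $452,845.53

$452845.53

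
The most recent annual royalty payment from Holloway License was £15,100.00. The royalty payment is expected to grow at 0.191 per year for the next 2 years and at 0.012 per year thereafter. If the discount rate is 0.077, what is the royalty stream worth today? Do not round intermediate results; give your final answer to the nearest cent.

D_1 = 17984.10000
D_2 = 21419.06310
Terminal value at year 2: TV = D_2×(1+g_2)/(r−g_2) = 21676.09186/0.065 = 333478.33626
P_0 = D_1/(1+r)^1 + D_2/(1+r)^2 + TV/(1+r)^2
    = 16698.32869 + 18465.83981 + 287498.92128 = 322663.08978

£322663.09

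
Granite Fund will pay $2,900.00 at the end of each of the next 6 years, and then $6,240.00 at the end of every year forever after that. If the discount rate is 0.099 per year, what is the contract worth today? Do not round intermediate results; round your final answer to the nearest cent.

PV of 6-year annuity: $2,900.00 × [1 − (1+0.099)^−6] / 0.099 = 12667.35528
Perpetuity value at year 6: $6,240.00 / 0.099 = 63030.30303
PV of perpetuity: 63030.30303 / (1+0.099)^6 = 35773.64892
Total PV = 12667.35528 + 35773.64892 = 48441.00420

$48441.00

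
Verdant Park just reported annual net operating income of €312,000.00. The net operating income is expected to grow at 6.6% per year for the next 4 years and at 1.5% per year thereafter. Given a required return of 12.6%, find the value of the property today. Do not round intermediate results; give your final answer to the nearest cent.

€3382153.12

D_1 = 332592.00000
D_2 = 354543.07200
D_3 = 377942.91475
D_4 = 402887.14713
Terminal value at year 4: TV = D_4×(1+g_2)/(r−g_2) = 408930.45433/0.111 = 3684058.14714
P_0 = D_1/(1+r)^1 + D_2/(1+r)^2 + D_3/(1+r)^3 + D_4/(1+r)^4 + TV/(1+r)^4
    = 295374.77798 + 279635.44700 + 264734.80151 + 250628.15134 + 2291779.94245 = 3382153.12028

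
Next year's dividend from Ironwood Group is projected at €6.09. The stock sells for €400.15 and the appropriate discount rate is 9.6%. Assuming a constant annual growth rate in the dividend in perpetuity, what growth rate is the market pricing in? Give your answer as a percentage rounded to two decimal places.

8.08%

P = D₁/(r−g) ⇒ g = r − D₁/P = 0.096 − €6.09/€400.15 = 0.080781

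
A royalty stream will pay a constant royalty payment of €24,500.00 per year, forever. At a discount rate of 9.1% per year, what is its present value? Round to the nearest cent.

Level perpetuity: PV = C / r = €24,500.00 / 0.091 = €269,230.77

€269230.77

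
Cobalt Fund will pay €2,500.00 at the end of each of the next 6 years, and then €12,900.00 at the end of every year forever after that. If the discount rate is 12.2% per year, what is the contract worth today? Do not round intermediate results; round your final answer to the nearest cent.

€63220.18

PV of 6-year annuity: €2,500.00 × [1 − (1+0.122)^−6] / 0.122 = 10220.55951
Perpetuity value at year 6: €12,900.00 / 0.122 = 105737.70492
PV of perpetuity: 105737.70492 / (1+0.122)^6 = 52999.61784
Total PV = 10220.55951 + 52999.61784 = 63220.17735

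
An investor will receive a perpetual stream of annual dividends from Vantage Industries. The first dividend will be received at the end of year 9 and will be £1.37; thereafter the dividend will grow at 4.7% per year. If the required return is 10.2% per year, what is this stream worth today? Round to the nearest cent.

£11.45

Value at end of year 8: C₁ / (r − g) = £1.37 / (0.102 − 0.047) = £24.9091
Discount to today: PV = £24.9091 / (1 + 0.102)^8 = £24.9091 / 2.174967 = £11.45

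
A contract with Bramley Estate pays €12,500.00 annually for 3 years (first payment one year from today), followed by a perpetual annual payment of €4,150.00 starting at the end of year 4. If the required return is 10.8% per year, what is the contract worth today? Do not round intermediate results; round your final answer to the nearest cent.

PV of 3-year annuity: €12,500.00 × [1 − (1+0.108)^−3] / 0.108 = 30653.00314
Perpetuity value at year 3: €4,150.00 / 0.108 = 38425.92593
PV of perpetuity: 38425.92593 / (1+0.108)^3 = 28249.12888
Total PV = 30653.00314 + 28249.12888 = 58902.13202

€58902.13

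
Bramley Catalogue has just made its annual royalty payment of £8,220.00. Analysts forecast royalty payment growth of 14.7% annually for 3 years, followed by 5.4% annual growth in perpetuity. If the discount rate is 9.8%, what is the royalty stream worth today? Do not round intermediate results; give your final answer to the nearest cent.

D_1 = 9428.34000
D_2 = 10814.30598
D_3 = 12404.00896
Terminal value at year 3: TV = D_3×(1+g_2)/(r−g_2) = 13073.82544/0.044 = 297132.39643
P_0 = D_1/(1+r)^1 + D_2/(1+r)^2 + D_3/(1+r)^3 + TV/(1+r)^3
    = 8586.83060 + 8970.03160 + 9370.33356 + 224462.08117 = 251389.27693

£251389.28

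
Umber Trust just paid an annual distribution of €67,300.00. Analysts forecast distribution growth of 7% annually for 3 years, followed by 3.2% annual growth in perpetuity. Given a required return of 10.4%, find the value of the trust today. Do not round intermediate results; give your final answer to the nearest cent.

D_1 = 72011.00000
D_2 = 77051.77000
D_3 = 82445.39390
Terminal value at year 3: TV = D_3×(1+g_2)/(r−g_2) = 85083.64650/0.072 = 1181717.31257
P_0 = D_1/(1+r)^1 + D_2/(1+r)^2 + D_3/(1+r)^3 + TV/(1+r)^3
    = 65227.35507 + 63218.54160 + 61271.59376 + 878226.17725 = 1067943.66769

€1067943.67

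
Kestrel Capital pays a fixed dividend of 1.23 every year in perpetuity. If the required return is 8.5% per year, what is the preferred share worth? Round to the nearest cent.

14.47

Level perpetuity: PV = C / r = 1.23 / 0.085 = 14.47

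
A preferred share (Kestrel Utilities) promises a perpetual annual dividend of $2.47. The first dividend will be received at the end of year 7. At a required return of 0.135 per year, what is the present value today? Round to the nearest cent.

$8.56

Value at end of year 6: C / r = $2.47 / 0.135 = $18.2963
Discount to today: PV = $18.2963 / (1 + 0.135)^6 = $18.2963 / 2.137840 = $8.56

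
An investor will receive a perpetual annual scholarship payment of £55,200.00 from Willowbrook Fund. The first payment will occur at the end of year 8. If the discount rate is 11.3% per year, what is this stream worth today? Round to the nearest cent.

Value at end of year 7: C / r = £55,200.00 / 0.113 = £488,495.5752
Discount to today: PV = £488,495.5752 / (1 + 0.113)^7 = £488,495.5752 / 2.115759 = £230,884.34

£230884.34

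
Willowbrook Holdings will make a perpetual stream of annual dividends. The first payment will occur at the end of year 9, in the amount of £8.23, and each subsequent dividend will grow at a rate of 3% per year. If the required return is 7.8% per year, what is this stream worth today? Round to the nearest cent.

£94.02

Value at end of year 8: C₁ / (r − g) = £8.23 / (0.078 − 0.03) = £171.4583
Discount to today: PV = £171.4583 / (1 + 0.078)^8 = £171.4583 / 1.823686 = £94.02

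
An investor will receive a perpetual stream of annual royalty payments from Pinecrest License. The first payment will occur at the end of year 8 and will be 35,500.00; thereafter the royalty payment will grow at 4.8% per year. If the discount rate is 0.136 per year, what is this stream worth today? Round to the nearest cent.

Value at end of year 7: C₁ / (r − g) = 35,500.00 / (0.136 − 0.048) = 403,409.0909
Discount to today: PV = 403,409.0909 / (1 + 0.136)^7 = 403,409.0909 / 2.441453 = 165,233.22

165233.22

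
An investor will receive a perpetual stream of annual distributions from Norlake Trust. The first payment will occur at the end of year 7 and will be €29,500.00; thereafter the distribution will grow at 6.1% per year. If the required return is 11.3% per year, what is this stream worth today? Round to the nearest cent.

€298433.58

Value at end of year 6: C₁ / (r − g) = €29,500.00 / (0.113 − 0.061) = €567,307.6923
Discount to today: PV = €567,307.6923 / (1 + 0.113)^6 = €567,307.6923 / 1.900951 = €298,433.58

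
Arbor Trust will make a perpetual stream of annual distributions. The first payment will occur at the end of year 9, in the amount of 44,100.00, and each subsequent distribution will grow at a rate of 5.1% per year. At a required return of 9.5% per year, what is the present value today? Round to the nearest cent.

Value at end of year 8: C₁ / (r − g) = 44,100.00 / (0.095 − 0.051) = 1,002,272.7273
Discount to today: PV = 1,002,272.7273 / (1 + 0.095)^8 = 1,002,272.7273 / 2.066869 = 484,923.20

484923.20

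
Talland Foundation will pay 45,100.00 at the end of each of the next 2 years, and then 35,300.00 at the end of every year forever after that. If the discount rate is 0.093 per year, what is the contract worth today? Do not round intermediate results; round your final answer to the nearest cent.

396739.29

PV of 2-year annuity: 45,100.00 × [1 − (1+0.093)^−2] / 0.093 = 79014.25440
Perpetuity value at year 2: 35,300.00 / 0.093 = 379569.89247
PV of perpetuity: 379569.89247 / (1+0.093)^2 = 317725.03260
Total PV = 79014.25440 + 317725.03260 = 396739.28700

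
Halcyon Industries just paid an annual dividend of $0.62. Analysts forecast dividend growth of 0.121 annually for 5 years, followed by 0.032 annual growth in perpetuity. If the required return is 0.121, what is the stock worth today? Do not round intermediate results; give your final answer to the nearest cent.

D_1 = 0.69502
D_2 = 0.77912
D_3 = 0.87339
D_4 = 0.97907
D_5 = 1.09754
Terminal value at year 5: TV = D_5×(1+g_2)/(r−g_2) = 1.13266/0.089 = 12.72651
P_0 = D_1/(1+r)^1 + D_2/(1+r)^2 + D_3/(1+r)^3 + D_4/(1+r)^4 + D_5/(1+r)^5 + TV/(1+r)^5
    = 0.62000 + 0.62000 + 0.62000 + 0.62000 + 0.62000 + 7.18921 = 10.28921

$10.29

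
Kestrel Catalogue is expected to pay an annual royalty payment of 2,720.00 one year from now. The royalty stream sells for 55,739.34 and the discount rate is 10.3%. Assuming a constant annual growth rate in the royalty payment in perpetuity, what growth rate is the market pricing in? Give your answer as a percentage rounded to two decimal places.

P = D₁/(r−g) ⇒ g = r − D₁/P = 0.103 − 2,720.00/55,739.34 = 0.054201

5.42%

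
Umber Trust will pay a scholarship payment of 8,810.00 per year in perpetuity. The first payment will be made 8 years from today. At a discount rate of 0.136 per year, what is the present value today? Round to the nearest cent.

26533.14

Value at end of year 7: C / r = 8,810.00 / 0.136 = 64,779.4118
Discount to today: PV = 64,779.4118 / (1 + 0.136)^7 = 64,779.4118 / 2.441453 = 26,533.14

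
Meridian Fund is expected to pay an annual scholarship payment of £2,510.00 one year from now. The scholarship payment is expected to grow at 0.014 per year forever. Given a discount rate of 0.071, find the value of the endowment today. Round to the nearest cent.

£44035.09

Growing perpetuity: P = D₁ / (r − g) = £2,510.0000 / (0.071 − 0.014) = £44,035.09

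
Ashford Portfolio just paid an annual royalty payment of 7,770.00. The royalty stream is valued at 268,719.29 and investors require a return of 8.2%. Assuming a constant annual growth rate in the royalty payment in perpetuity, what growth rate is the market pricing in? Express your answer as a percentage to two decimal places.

5.16%

P = D₀(1+g)/(r−g) ⇒ P(r−g) = D₀(1+g) ⇒ g(P+D₀) = P·r − D₀
g = (P·r − D₀)/(P + D₀) = (268,719.29×0.082 − 7,770.00) / (268,719.29 + 7,770.00) = 0.051593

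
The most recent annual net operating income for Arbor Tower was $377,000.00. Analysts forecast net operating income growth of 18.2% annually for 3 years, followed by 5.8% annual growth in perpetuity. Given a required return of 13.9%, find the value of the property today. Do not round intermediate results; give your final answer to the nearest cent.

$6721866.38

D_1 = 445614.00000
D_2 = 526715.74800
D_3 = 622578.01414
Terminal value at year 3: TV = D_3×(1+g_2)/(r−g_2) = 658687.53896/0.081 = 8131944.92538
P_0 = D_1/(1+r)^1 + D_2/(1+r)^2 + D_3/(1+r)^3 + TV/(1+r)^3
    = 391232.66023 + 406002.63774 + 421330.21757 + 5503300.86654 = 6721866.38208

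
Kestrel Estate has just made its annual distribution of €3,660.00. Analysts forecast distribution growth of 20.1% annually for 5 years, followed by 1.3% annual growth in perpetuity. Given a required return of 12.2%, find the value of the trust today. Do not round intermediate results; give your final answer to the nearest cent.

€70346.67

D_1 = 4395.66000
D_2 = 5279.18766
D_3 = 6340.30438
D_4 = 7614.70556
D_5 = 9145.26138
Terminal value at year 5: TV = D_5×(1+g_2)/(r−g_2) = 9264.14978/0.109 = 84992.19977
P_0 = D_1/(1+r)^1 + D_2/(1+r)^2 + D_3/(1+r)^3 + D_4/(1+r)^4 + D_5/(1+r)^5 + TV/(1+r)^5
    = 3917.70053 + 4193.54576 + 4488.81324 + 4804.87050 + 5143.18135 + 47798.55694 = 70346.66832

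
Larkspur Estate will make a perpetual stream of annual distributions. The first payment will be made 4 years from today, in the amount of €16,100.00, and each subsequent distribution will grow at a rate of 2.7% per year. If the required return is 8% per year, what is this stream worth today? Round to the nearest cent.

Value at end of year 3: C₁ / (r − g) = €16,100.00 / (0.08 − 0.027) = €303,773.5849
Discount to today: PV = €303,773.5849 / (1 + 0.08)^3 = €303,773.5849 / 1.259712 = €241,145.27

€241145.27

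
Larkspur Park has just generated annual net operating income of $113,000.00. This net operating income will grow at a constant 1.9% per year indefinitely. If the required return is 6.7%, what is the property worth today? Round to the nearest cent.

D₁ = D₀ × (1 + g) = $113,000.00 × 1.019 = $115,147.0000
Growing perpetuity: P = D₁ / (r − g) = $115,147.0000 / (0.067 − 0.019) = $2,398,895.83

$2398895.83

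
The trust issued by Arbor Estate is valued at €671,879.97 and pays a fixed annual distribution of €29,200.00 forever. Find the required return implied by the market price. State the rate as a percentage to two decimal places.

P = C/r ⇒ r = C/P = €29,200.00/€671,879.97 = 0.043460

4.35%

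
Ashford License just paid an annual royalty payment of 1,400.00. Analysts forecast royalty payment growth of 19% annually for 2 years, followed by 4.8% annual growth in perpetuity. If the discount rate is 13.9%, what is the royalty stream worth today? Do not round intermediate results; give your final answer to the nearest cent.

20590.13

D_1 = 1666.00000
D_2 = 1982.54000
Terminal value at year 2: TV = D_2×(1+g_2)/(r−g_2) = 2077.70192/0.091 = 22831.88923
P_0 = D_1/(1+r)^1 + D_2/(1+r)^2 + TV/(1+r)^2
    = 1462.68657 + 1528.18000 + 17599.25973 = 20590.12629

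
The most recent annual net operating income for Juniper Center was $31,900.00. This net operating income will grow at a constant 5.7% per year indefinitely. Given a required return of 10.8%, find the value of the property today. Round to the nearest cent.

$661143.14

D₁ = D₀ × (1 + g) = $31,900.00 × 1.057 = $33,718.3000
Growing perpetuity: P = D₁ / (r − g) = $33,718.3000 / (0.108 − 0.057) = $661,143.14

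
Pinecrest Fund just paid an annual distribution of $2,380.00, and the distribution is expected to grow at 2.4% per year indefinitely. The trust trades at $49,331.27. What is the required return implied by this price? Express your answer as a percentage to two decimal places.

7.34%

D₁ = $2,380.00 × 1.024 = $2,437.1200
P = D₁/(r − g) ⇒ r = D₁/P + g = $2,437.1200/$49,331.27 + 0.024 = 0.049403 + 0.024 = 0.073403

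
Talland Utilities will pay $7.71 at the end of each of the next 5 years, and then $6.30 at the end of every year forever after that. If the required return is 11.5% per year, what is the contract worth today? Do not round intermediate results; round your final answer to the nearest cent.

PV of 5-year annuity: $7.71 × [1 − (1+0.115)^−5] / 0.115 = 28.14056
Perpetuity value at year 5: $6.30 / 0.115 = 54.78261
PV of perpetuity: 54.78261 / (1+0.115)^5 = 31.78838
Total PV = 28.14056 + 31.78838 = 59.92894

$59.93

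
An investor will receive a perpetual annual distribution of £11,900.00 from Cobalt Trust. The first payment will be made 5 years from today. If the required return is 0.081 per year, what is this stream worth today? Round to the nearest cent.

Value at end of year 4: C / r = £11,900.00 / 0.081 = £146,913.5802
Discount to today: PV = £146,913.5802 / (1 + 0.081)^4 = £146,913.5802 / 1.365535 = £107,586.84

£107586.84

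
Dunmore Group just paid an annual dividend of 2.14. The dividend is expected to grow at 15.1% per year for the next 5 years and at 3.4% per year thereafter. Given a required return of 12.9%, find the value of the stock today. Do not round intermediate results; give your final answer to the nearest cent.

36.99

D_1 = 2.46314
D_2 = 2.83507
D_3 = 3.26317
D_4 = 3.75591
D_5 = 4.32305
Terminal value at year 5: TV = D_5×(1+g_2)/(r−g_2) = 4.47004/0.095 = 47.05300
P_0 = D_1/(1+r)^1 + D_2/(1+r)^2 + D_3/(1+r)^3 + D_4/(1+r)^4 + D_5/(1+r)^5 + TV/(1+r)^5
    = 2.18170 + 2.22421 + 2.26756 + 2.31174 + 2.35679 + 25.65179 = 36.99379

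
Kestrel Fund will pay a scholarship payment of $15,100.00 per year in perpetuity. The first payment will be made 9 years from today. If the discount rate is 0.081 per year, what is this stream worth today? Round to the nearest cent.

Value at end of year 8: C / r = $15,100.00 / 0.081 = $186,419.7531
Discount to today: PV = $186,419.7531 / (1 + 0.081)^8 = $186,419.7531 / 1.864685 = $99,973.84

$99973.84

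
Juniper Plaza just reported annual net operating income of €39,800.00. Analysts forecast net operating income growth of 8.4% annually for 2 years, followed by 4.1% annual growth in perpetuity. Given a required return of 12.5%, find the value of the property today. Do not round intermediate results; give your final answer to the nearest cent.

€533240.82

D_1 = 43143.20000
D_2 = 46767.22880
Terminal value at year 2: TV = D_2×(1+g_2)/(r−g_2) = 48684.68518/0.084 = 579579.58549
P_0 = D_1/(1+r)^1 + D_2/(1+r)^2 + TV/(1+r)^2
    = 38349.51111 + 36951.88448 + 457939.42557 = 533240.82116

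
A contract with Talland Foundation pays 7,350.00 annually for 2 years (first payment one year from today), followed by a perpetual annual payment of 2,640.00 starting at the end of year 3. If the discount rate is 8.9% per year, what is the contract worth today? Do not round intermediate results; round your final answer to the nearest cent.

PV of 2-year annuity: 7,350.00 × [1 − (1+0.089)^−2] / 0.089 = 12947.02598
Perpetuity value at year 2: 2,640.00 / 0.089 = 29662.92135
PV of perpetuity: 29662.92135 / (1+0.089)^2 = 25012.56100
Total PV = 12947.02598 + 25012.56100 = 37959.58698

37959.59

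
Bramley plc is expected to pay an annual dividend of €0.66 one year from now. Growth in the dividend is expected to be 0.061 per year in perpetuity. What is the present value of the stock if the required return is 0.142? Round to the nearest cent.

Growing perpetuity: P = D₁ / (r − g) = €0.6600 / (0.142 − 0.061) = €8.15

€8.15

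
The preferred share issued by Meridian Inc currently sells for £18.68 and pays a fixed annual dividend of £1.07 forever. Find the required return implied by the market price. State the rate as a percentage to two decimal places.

5.73%

P = C/r ⇒ r = C/P = £1.07/£18.68 = 0.057281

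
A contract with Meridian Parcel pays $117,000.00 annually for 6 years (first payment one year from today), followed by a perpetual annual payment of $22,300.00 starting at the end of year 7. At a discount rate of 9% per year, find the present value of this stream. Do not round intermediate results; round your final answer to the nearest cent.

PV of 6-year annuity: $117,000.00 × [1 − (1+0.09)^−6] / 0.09 = 524852.47506
Perpetuity value at year 6: $22,300.00 / 0.09 = 247777.77778
PV of perpetuity: 247777.77778 / (1+0.09)^6 = 147741.79322
Total PV = 524852.47506 + 147741.79322 = 672594.26827

$672594.27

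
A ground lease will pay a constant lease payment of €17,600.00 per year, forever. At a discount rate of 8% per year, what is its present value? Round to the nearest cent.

Level perpetuity: PV = C / r = €17,600.00 / 0.08 = €220,000.00

€220000.00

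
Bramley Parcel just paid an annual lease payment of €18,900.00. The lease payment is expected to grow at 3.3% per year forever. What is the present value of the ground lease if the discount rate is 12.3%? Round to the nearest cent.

€216930.00

D₁ = D₀ × (1 + g) = €18,900.00 × 1.033 = €19,523.7000
Growing perpetuity: P = D₁ / (r − g) = €19,523.7000 / (0.123 − 0.033) = €216,930.00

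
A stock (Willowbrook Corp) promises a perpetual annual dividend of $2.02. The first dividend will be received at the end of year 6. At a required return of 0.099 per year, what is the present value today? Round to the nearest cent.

Value at end of year 5: C / r = $2.02 / 0.099 = $20.4040
Discount to today: PV = $20.4040 / (1 + 0.099)^5 = $20.4040 / 1.603203 = $12.73

$12.73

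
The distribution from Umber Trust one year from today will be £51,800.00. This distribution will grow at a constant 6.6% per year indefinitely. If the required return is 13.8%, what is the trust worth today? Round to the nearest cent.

Growing perpetuity: P = D₁ / (r − g) = £51,800.0000 / (0.138 − 0.066) = £719,444.44

£719444.44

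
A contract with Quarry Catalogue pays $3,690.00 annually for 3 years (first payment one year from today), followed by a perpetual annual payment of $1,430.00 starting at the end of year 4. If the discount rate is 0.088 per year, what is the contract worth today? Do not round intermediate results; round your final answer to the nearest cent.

$21991.18

PV of 3-year annuity: $3,690.00 × [1 − (1+0.088)^−3] / 0.088 = 9373.87148
Perpetuity value at year 3: $1,430.00 / 0.088 = 16250.00000
PV of perpetuity: 16250.00000 / (1+0.088)^3 = 12617.30726
Total PV = 9373.87148 + 12617.30726 = 21991.17874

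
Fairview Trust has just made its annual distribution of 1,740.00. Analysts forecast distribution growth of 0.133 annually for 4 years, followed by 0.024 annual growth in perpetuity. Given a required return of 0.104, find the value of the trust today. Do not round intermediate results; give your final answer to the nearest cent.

D_1 = 1971.42000
D_2 = 2233.61886
D_3 = 2530.69017
D_4 = 2867.27196
Terminal value at year 4: TV = D_4×(1+g_2)/(r−g_2) = 2936.08649/0.08 = 36701.08110
P_0 = D_1/(1+r)^1 + D_2/(1+r)^2 + D_3/(1+r)^3 + D_4/(1+r)^4 + TV/(1+r)^4
    = 1785.70652 + 1832.61367 + 1880.75298 + 1930.15681 + 24706.00721 = 32135.23719

32135.24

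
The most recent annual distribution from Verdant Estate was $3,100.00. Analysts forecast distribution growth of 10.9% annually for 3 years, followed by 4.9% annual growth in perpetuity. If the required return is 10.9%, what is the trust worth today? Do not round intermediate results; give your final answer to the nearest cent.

D_1 = 3437.90000
D_2 = 3812.63110
D_3 = 4228.20789
Terminal value at year 3: TV = D_3×(1+g_2)/(r−g_2) = 4435.39008/0.06 = 73923.16794
P_0 = D_1/(1+r)^1 + D_2/(1+r)^2 + D_3/(1+r)^3 + TV/(1+r)^3
    = 3100.00000 + 3100.00000 + 3100.00000 + 54198.33333 = 63498.33333

$63498.33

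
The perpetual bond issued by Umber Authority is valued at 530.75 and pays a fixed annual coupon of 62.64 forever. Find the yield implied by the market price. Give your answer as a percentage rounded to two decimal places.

P = C/r ⇒ r = C/P = 62.64/530.75 = 0.118022

11.80%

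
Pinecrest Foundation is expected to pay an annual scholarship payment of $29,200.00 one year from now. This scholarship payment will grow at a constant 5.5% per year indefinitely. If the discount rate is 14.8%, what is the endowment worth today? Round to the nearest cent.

Growing perpetuity: P = D₁ / (r − g) = $29,200.0000 / (0.148 − 0.055) = $313,978.49

$313978.49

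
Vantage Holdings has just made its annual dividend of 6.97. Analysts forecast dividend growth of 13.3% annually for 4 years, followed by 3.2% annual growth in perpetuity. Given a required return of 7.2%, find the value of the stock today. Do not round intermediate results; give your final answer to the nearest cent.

256.46

D_1 = 7.89701
D_2 = 8.94731
D_3 = 10.13730
D_4 = 11.48557
Terminal value at year 4: TV = D_4×(1+g_2)/(r−g_2) = 11.85310/0.04 = 296.32761
P_0 = D_1/(1+r)^1 + D_2/(1+r)^2 + D_3/(1+r)^3 + D_4/(1+r)^4 + TV/(1+r)^4
    = 7.36661 + 7.78580 + 8.22883 + 8.69708 + 224.38457 = 256.46288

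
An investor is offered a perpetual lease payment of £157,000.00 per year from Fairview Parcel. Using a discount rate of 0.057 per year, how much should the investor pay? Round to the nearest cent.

Level perpetuity: PV = C / r = £157,000.00 / 0.057 = £2,754,385.96

£2754385.96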